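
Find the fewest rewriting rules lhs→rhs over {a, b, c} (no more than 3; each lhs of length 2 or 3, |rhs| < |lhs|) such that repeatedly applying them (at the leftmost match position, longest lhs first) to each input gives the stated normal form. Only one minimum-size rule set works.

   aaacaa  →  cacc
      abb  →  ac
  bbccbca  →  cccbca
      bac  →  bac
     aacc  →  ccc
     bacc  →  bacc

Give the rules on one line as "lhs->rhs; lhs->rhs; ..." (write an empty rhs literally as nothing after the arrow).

  | aaacaa => cacaa => cacc
  | abb => ac
  | bbccbca => cccbca
  | bac

aa->c; bb->c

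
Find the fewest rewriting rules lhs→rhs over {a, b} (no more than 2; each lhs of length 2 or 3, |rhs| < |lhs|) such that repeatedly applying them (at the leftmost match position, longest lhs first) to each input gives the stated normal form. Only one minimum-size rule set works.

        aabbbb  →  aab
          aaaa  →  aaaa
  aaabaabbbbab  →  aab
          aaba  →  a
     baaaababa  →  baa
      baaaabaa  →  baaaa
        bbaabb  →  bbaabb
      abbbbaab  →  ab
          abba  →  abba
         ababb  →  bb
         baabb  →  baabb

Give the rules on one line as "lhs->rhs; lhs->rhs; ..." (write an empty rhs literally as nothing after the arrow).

aba->; bbb->

  | aabbbb => aab
  | aaaa
  | aaabaabbbbab => aaabbbbab => aaabab => aab
  | aaba => a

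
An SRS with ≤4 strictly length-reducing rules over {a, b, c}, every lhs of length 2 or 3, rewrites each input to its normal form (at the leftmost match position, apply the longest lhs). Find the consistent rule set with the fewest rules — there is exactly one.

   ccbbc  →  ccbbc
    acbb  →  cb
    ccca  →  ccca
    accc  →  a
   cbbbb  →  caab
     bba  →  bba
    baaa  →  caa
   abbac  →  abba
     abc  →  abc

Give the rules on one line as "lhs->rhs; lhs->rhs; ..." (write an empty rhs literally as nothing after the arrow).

  | ccbbc
  | acbb => cb
  | ccca
  | accc => acc => ac => a

ac->a; acb->c; baa->ca; bbb->aa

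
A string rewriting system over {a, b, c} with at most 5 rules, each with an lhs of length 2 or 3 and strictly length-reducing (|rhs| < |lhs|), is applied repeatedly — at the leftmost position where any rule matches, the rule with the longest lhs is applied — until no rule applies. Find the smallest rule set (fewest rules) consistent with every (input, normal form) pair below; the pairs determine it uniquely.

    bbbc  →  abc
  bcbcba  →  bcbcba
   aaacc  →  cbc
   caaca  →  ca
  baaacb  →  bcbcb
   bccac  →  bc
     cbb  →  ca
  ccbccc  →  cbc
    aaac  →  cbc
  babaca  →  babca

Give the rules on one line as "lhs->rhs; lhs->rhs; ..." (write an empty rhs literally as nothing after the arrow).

  | bbbc => abc
  | bcbcba
  | aaacc => cbcc => cbc
  | caaca => caca => cca => ca

aaa->cb; ac->c; bb->a; cc->c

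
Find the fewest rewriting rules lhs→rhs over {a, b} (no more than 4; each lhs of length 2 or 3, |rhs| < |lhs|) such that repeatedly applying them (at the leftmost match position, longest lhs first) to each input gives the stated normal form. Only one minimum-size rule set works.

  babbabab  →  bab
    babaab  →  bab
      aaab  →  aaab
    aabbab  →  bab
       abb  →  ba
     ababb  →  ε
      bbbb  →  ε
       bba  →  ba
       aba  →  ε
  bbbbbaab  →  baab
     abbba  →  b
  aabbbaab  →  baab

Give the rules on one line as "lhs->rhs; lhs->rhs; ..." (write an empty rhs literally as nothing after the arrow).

aba->bb; abb->ba; bb->; bba->ba

  | babbabab => bbaabab => baabab => babbb => bbab => bab
  | babaab => bbbab => bab
  | aaab
  | aabbab => abaab => bbab => bab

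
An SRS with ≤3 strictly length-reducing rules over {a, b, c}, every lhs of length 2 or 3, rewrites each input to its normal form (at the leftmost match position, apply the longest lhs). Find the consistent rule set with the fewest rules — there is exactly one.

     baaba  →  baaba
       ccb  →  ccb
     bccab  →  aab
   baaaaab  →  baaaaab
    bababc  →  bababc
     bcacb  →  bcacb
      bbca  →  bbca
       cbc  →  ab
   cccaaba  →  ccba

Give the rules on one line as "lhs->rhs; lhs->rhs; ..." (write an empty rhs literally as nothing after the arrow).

  | baaba
  | ccb
  | bccab => aab
  | baaaaab

bcc->a; caa->; cbc->ab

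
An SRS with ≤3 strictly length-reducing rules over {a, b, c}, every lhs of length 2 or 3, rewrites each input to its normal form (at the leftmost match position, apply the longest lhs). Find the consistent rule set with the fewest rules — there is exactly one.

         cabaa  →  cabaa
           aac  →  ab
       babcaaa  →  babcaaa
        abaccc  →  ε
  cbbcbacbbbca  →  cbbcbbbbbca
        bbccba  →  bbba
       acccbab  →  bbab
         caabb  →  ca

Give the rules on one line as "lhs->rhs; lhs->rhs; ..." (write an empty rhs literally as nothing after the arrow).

abb->; ac->b; cc->

  | cabaa
  | aac => ab
  | babcaaa
  | abaccc => abbcc => cc => ε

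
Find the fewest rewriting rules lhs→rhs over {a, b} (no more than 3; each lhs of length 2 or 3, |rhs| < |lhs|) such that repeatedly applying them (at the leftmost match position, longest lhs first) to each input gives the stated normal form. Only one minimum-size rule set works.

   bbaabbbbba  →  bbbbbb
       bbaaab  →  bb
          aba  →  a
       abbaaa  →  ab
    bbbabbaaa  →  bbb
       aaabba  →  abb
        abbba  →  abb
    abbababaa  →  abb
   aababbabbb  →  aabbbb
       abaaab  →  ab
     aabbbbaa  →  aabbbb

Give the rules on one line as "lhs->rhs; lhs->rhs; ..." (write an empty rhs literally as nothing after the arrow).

  | bbaabbbbba => bbbbbbba => bbbbbb
  | bbaaab => bbab => bb
  | aba => a
  | abbaaa => abba => ab

aaa->ab; ba->; baa->b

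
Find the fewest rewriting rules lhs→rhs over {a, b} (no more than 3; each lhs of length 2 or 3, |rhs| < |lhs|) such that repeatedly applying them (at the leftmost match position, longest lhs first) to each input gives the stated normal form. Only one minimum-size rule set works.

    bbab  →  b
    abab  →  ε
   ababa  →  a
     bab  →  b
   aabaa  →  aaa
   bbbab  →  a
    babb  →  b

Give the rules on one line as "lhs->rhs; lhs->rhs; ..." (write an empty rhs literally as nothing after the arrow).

  | bbab => bab => b
  | abab => ab => ε
  | ababa => aba => a
  | bab => b

ab->; bb->b; bbb->a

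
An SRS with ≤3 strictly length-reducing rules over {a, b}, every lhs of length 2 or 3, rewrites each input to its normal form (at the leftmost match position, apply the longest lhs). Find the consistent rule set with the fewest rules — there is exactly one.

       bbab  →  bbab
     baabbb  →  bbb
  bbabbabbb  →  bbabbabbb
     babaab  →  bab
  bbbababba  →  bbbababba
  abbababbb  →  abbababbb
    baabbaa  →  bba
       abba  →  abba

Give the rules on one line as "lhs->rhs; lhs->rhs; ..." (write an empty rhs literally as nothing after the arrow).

aa->a; aab->

  | bbab
  | baabbb => bbb
  | bbabbabbb
  | babaab => bab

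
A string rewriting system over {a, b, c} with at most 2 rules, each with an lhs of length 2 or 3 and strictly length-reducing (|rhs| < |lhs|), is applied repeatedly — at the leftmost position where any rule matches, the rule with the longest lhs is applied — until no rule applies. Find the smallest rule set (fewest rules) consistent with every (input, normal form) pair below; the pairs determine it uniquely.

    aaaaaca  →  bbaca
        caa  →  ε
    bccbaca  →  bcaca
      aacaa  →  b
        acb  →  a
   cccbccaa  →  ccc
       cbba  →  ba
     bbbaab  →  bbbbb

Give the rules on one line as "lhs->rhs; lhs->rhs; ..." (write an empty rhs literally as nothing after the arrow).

  | aaaaaca => baaaca => bbaca
  | caa => cb => ε
  | bccbaca => bcaca
  | aacaa => bcaa => bcb => b

aa->b; cb->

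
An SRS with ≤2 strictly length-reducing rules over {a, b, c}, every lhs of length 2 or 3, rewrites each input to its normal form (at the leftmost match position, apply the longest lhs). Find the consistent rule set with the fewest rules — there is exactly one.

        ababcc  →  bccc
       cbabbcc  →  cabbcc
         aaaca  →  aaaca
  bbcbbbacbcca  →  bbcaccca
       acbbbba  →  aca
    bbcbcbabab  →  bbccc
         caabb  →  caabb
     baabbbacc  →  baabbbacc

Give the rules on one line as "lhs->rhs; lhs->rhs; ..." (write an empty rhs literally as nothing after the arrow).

aba->bc; cb->c

  | ababcc => bcbcc => bccc
  | cbabbcc => cabbcc
  | aaaca
  | bbcbbbacbcca => bbcbbacbcca => bbcbacbcca => bbcacbcca => bbcaccca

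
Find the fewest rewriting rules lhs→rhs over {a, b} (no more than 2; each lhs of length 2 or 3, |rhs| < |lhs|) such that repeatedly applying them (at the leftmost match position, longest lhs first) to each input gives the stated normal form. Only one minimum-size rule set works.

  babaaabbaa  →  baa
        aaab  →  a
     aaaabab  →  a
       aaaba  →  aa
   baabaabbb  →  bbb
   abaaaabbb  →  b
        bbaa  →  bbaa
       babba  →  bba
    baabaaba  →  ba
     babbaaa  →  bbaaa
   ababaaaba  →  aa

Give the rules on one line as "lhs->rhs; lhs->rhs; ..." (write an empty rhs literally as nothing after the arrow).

  | babaaabbaa => baaabbaa => babaa => baa
  | aaab => a
  | aaaabab => aaab => a
  | aaaba => aa

aab->; ab->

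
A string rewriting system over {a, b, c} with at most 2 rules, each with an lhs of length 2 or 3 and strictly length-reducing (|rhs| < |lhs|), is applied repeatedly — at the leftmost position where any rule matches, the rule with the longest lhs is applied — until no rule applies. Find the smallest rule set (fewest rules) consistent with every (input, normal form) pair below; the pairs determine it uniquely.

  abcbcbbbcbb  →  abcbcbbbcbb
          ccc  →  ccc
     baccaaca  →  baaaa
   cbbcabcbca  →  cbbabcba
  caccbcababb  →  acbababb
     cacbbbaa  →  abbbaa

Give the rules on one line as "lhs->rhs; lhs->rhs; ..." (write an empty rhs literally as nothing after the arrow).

  | abcbcbbbcbb
  | ccc
  | baccaaca => bacaaca => baaaca => baaaa
  | cbbcabcbca => cbbabcbca => cbbabcba

ca->a; cac->a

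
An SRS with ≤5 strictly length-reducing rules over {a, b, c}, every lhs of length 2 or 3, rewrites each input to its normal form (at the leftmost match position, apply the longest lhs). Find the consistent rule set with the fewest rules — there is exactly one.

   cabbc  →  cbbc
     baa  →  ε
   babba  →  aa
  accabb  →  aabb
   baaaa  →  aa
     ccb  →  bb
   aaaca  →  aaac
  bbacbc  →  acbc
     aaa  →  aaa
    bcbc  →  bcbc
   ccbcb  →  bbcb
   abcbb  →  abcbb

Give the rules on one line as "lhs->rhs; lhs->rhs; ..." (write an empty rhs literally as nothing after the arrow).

ba->a; baa->; ca->c; cc->b

  | cabbc => cbbc
  | baa => ε
  | babba => abba => aba => aa
  | accabb => ababb => aabb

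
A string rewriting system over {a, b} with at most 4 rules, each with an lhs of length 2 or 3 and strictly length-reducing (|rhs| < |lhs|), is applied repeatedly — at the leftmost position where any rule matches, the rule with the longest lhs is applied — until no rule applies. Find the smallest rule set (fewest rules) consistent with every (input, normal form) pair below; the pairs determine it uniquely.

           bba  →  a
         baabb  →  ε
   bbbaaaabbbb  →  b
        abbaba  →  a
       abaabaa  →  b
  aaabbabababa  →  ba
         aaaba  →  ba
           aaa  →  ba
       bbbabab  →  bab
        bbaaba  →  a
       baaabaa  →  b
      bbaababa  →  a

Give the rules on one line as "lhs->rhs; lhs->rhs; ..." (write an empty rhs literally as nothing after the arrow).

  | bba => a
  | baabb => bbbb => bb => ε
  | bbbaaaabbbb => baaaabbbb => bbaabbbb => aabbbb => bbbbb => bbb => b
  | abbaba => aaba => bba => a

aa->b; aba->a; bb->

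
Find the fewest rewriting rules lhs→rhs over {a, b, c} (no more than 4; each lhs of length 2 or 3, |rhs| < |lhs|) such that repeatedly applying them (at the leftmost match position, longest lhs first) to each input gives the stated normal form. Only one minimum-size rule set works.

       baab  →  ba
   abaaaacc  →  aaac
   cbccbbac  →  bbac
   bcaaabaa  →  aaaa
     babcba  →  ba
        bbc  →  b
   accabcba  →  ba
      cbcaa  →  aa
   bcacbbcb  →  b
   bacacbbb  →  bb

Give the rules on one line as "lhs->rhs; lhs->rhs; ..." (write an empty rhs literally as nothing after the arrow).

ab->; acc->c; bc->; cb->b

  | baab => ba
  | abaaaacc => aaaacc => aaac
  | cbccbbac => bccbbac => cbbac => bbac
  | bcaaabaa => aaabaa => aaaa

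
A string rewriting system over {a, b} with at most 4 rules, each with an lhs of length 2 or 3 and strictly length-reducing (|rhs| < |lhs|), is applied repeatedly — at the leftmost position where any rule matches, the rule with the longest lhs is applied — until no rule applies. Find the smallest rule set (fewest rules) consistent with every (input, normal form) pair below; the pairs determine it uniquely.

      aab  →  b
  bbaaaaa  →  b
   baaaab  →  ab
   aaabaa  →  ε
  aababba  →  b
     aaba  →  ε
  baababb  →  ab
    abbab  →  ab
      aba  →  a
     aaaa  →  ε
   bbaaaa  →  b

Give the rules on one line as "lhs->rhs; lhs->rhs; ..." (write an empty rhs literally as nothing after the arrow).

  | aab => b
  | bbaaaaa => bbaaaa => bbaaa => bbaa => bba => bb => b
  | baaaab => aaab => ab
  | aaabaa => abaa => aa => ε

aa->; ba->; bb->b; bba->bb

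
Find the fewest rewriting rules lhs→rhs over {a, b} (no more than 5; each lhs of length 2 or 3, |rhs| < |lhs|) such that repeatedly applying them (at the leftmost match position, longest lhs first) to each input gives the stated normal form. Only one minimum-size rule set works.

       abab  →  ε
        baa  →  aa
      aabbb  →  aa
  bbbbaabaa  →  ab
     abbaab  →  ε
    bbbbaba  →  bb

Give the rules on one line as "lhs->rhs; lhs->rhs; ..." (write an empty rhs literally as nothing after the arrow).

  | abab => bbb => ε
  | baa => aa
  | aabbb => aa
  | bbbbaabaa => baabaa => aabaa => abba => ab

aba->bb; ba->a; bba->b; bbb->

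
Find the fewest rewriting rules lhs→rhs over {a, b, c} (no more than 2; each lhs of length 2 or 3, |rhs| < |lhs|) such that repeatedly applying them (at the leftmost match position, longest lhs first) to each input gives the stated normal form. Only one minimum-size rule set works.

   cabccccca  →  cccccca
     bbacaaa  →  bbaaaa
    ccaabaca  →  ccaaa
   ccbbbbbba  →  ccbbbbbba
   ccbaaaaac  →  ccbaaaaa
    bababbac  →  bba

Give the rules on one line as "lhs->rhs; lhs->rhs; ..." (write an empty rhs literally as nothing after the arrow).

  | cabccccca => cccccca
  | bbacaaa => bbaaaa
  | ccaabaca => ccaaca => ccaaa
  | ccbbbbbba

ab->; ac->a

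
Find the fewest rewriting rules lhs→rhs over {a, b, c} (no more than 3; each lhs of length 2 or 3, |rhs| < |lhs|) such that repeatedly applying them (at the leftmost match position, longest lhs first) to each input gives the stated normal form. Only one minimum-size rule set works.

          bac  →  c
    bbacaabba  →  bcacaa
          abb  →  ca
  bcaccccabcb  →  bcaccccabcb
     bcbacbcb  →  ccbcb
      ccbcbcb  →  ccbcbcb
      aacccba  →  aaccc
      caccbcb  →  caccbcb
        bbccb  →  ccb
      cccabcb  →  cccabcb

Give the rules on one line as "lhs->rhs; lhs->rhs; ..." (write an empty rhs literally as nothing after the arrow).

abb->ca; ba->; bcc->cc

  | bac => c
  | bbacaabba => bcaabba => bcacaa
  | abb => ca
  | bcaccccabcb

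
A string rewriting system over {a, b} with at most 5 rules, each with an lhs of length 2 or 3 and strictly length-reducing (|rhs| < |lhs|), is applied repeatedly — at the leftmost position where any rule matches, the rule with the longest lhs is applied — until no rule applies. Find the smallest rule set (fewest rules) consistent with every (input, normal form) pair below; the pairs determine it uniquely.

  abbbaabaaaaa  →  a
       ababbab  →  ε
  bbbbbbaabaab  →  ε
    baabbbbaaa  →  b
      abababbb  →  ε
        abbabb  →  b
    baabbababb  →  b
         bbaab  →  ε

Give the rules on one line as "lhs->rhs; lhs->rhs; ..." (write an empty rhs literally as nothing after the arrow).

aa->a; ab->; ba->b; bb->

  | abbbaabaaaaa => bbaabaaaaa => aabaaaaa => abaaaaa => aaaaa => aaaa => aaa => aa => a
  | ababbab => abbab => bab => bb => ε
  | bbbbbbaabaab => bbbbaabaab => bbaabaab => aabaab => abaab => aab => ab => ε
  | baabbbbaaa => babbbbaaa => bbbbbaaa => bbbaaa => baaa => baa => ba => b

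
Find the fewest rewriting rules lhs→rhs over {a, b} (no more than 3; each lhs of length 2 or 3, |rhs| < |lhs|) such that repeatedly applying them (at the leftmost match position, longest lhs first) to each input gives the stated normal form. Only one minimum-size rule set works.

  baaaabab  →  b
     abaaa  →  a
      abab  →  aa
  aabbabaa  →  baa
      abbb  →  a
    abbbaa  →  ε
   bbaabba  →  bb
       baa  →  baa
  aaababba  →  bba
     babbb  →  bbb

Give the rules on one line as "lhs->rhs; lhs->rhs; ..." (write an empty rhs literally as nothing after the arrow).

aaa->; ab->a; bab->b

  | baaaabab => babab => bab => b
  | abaaa => aaaa => a
  | abab => aab => aa
  | aabbabaa => aababaa => aaabaa => baa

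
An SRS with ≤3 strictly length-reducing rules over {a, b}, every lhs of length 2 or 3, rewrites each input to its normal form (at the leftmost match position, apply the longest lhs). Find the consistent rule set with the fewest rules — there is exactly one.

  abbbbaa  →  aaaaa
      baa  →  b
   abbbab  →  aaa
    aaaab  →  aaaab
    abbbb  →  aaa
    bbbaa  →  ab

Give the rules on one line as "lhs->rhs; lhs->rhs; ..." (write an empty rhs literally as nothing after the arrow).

  | abbbbaa => aabbaa => aaaaa
  | baa => ba => b
  | abbbab => aabab => aabb => aaa
  | aaaab

ba->b; bb->a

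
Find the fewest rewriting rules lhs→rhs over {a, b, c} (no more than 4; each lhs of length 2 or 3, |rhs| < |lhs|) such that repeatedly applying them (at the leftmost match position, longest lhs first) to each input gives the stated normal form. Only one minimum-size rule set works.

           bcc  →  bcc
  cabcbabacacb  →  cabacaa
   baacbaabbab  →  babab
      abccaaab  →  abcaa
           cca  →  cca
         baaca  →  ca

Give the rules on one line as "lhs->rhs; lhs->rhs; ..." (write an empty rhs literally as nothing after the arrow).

  | bcc
  | cabcbabacacb => cabaabacacb => cabacacb => cabacaa
  | baacbaabbab => cbaabbab => aaabbab => bcbbab => babab
  | abccaaab => abccbcb => abcacb => abcaa

aaa->bc; baa->; cb->a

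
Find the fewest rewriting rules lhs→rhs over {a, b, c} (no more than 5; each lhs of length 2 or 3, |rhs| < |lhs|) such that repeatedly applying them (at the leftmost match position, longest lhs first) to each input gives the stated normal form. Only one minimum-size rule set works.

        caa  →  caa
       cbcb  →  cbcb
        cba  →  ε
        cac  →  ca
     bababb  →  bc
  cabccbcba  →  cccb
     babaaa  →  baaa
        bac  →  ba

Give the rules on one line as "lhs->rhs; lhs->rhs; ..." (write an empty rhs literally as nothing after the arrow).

  | caa
  | cbcb
  | cba => ε
  | cac => ca

ab->; abb->c; ac->a; cba->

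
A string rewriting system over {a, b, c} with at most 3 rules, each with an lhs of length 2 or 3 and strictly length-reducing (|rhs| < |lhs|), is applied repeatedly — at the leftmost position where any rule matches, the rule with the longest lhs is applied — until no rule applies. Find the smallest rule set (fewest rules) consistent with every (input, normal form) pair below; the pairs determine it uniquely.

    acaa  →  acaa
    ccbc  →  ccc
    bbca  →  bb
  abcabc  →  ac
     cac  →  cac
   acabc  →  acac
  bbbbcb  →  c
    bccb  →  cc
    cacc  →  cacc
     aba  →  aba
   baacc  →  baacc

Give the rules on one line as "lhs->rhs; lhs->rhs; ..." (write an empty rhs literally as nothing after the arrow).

bc->c; bca->b; cb->c

  | acaa
  | ccbc => ccc
  | bbca => bb
  | abcabc => abbc => abc => ac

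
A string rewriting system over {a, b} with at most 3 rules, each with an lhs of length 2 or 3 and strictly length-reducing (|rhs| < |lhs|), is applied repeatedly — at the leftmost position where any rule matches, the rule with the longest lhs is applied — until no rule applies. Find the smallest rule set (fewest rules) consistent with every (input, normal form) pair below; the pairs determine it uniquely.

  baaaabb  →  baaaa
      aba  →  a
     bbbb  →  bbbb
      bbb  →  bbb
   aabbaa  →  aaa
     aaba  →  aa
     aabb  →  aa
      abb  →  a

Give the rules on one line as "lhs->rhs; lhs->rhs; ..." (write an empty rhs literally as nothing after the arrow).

  | baaaabb => baaaab => baaaa
  | aba => a
  | bbbb
  | bbb

ab->a; aba->a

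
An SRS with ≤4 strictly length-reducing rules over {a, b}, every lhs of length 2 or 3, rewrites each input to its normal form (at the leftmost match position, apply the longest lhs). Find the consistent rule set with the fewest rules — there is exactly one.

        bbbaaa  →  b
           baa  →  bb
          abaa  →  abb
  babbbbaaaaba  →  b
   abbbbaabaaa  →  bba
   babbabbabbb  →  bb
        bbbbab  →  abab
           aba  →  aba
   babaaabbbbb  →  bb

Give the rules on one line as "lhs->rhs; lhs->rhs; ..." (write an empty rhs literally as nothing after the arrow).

aa->b; aaa->a; aab->b; bbb->a

  | bbbaaa => aaaa => aa => b
  | baa => bb
  | abaa => abb
  | babbbbaaaaba => baabaaaaba => bbaaaaba => bbaaba => bbba => aa => b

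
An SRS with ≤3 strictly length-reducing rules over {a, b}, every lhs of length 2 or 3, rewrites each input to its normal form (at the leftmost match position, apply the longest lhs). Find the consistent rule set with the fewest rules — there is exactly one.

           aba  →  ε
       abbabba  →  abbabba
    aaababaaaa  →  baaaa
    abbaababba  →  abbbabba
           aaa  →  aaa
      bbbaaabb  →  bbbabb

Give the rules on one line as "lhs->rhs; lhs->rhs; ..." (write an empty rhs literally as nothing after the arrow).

  | aba => ε
  | abbabba
  | aaababaaaa => ababaaaa => baaaa
  | abbaababba => abbbabba

aab->b; aba->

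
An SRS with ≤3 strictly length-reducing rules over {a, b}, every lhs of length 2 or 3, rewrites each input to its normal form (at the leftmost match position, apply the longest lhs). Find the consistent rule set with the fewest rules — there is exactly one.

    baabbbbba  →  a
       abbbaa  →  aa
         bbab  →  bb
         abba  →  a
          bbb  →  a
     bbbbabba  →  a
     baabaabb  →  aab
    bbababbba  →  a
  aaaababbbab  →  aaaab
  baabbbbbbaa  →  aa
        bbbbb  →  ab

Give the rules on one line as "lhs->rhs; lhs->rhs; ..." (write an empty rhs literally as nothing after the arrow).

  | baabbbbba => abbbbba => abbbba => abbba => abba => aba => a
  | abbbaa => abbaa => abaa => aa
  | bbab => bb
  | abba => aba => a

abb->ab; ba->; bbb->a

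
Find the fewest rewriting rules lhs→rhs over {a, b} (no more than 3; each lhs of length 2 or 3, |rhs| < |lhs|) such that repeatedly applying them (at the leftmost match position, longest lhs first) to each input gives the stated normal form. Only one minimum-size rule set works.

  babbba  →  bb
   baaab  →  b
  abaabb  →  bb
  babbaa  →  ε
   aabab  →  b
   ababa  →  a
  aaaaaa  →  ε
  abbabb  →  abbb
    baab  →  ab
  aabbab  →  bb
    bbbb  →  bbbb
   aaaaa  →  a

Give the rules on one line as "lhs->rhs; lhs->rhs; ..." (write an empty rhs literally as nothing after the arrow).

aa->; ba->

  | babbba => bbba => bb
  | baaab => aab => b
  | abaabb => aabb => bb
  | babbaa => bbaa => ba => ε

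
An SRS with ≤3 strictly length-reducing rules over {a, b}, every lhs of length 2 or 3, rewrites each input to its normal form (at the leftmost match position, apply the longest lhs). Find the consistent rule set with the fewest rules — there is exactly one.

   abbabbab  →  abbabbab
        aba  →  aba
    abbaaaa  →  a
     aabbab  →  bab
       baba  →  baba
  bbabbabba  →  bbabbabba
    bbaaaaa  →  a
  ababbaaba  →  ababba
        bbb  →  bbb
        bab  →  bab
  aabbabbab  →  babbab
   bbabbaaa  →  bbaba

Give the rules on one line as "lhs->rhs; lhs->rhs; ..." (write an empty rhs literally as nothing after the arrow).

  | abbabbab
  | aba
  | abbaaaa => abaa => a
  | aabbab => bab

aab->; baa->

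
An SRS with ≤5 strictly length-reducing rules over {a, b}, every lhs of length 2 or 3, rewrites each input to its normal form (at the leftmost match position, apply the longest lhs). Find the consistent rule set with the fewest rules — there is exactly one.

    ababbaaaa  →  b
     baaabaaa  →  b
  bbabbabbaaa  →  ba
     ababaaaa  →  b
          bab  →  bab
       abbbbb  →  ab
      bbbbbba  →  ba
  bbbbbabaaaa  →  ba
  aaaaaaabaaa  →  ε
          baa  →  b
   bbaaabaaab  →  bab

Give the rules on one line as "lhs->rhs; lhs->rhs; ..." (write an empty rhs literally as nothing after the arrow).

  | ababbaaaa => bbaaaa => baaaa => baa => b
  | baaabaaa => babaaa => baa => b
  | bbabbabbaaa => babbabbaaa => bababbaaa => bbbaaa => bbaaa => baaa => ba
  | ababaaaa => baaaa => baa => b

aa->; aab->ab; aba->; bb->b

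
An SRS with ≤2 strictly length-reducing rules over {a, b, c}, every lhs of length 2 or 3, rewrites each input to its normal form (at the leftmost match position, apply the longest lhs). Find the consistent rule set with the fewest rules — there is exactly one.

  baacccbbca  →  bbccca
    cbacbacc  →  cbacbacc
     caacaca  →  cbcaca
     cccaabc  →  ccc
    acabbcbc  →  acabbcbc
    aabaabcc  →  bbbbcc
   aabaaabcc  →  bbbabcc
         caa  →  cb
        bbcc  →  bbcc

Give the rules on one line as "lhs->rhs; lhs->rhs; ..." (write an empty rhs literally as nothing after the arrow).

  | baacccbbca => bbcccbbca => bbccca
  | cbacbacc
  | caacaca => cbcaca
  | cccaabc => cccbbc => ccc

aa->b; cbb->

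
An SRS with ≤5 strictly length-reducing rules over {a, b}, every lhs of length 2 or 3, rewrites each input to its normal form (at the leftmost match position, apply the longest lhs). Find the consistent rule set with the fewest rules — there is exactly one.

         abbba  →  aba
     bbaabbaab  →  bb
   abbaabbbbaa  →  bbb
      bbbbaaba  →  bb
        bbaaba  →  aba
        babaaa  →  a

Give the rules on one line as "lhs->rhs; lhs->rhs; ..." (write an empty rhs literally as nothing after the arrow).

aaa->b; abb->a; bab->ab; bba->b

  | abbba => aba
  | bbaabbaab => babbaab => abbaab => aaab => bb
  | abbaabbbbaa => aaabbbbaa => bbbbbaa => bbbba => bbb
  | bbbbaaba => bbbaba => bbba => bb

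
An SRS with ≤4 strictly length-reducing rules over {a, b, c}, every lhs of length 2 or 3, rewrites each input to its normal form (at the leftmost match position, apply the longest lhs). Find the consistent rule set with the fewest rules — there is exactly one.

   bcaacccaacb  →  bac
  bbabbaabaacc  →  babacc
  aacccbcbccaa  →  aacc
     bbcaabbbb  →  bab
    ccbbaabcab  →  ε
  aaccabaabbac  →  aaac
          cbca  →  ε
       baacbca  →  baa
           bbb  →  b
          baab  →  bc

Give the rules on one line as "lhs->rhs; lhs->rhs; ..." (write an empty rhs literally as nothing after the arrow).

  | bcaacccaacb => bacccaacb => baccacb => baccb => bac
  | bbabbaabaacc => babbaabaacc => babaabaacc => babcaacc => babacc
  | aacccbcbccaa => aacccbccaa => aaccccaa => aaccca => aacc
  | bbcaabbbb => bcaabbbb => babbbb => babbb => babb => bab

aab->c; bb->b; ca->; cb->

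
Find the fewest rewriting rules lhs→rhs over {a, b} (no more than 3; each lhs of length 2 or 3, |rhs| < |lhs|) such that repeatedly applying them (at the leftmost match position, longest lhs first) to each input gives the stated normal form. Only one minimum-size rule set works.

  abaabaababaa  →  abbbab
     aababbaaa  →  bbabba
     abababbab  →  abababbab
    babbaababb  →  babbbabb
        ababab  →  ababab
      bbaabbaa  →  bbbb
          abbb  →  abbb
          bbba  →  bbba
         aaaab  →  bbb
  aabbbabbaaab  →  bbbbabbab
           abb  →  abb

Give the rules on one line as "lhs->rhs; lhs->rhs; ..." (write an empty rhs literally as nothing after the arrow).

  | abaabaababaa => abbaababaa => abbbabaa => abbbab
  | aababbaaa => bbabbaaa => bbabba
  | abababbab
  | babbaababb => babbbabb

aab->bb; baa->b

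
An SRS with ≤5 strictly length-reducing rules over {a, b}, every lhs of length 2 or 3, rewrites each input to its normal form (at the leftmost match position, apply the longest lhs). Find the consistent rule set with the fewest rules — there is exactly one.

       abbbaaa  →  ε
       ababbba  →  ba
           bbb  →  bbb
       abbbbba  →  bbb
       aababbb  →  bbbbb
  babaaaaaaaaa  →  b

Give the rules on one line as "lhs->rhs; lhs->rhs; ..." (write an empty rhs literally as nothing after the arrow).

aa->b; abb->ba; baa->; bba->bb

  | abbbaaa => babaaa => baa => ε
  | ababbba => abbaba => baaba => ba
  | bbb
  | abbbbba => babbba => bbaba => bbba => bbb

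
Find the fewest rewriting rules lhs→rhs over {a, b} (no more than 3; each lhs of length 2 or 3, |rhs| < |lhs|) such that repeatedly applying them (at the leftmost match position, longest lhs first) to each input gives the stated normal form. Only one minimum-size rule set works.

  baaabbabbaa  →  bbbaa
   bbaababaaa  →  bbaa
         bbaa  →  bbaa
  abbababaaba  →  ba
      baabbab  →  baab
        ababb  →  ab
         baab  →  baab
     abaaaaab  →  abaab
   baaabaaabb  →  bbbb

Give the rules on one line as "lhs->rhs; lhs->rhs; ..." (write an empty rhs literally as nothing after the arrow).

aaa->; bab->

  | baaabbabbaa => bbbabbaa => bbbaa
  | bbaababaaa => bbaaaaa => bbaa
  | bbaa
  | abbababaaba => ababaaba => aaaba => ba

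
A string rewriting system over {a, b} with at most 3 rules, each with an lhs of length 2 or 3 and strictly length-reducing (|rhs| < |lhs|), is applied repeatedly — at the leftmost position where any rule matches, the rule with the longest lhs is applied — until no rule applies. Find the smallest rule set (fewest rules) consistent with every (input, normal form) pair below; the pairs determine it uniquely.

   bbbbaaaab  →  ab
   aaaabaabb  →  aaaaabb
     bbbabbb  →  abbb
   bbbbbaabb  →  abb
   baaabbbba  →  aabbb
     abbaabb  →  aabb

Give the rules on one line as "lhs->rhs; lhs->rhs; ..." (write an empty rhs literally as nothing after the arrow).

ba->; bab->ab

  | bbbbaaaab => bbbaaab => bbaab => bab => ab
  | aaaabaabb => aaaaabb
  | bbbabbb => bbabbb => babbb => abbb
  | bbbbbaabb => bbbbabb => bbbabb => bbabb => babb => abb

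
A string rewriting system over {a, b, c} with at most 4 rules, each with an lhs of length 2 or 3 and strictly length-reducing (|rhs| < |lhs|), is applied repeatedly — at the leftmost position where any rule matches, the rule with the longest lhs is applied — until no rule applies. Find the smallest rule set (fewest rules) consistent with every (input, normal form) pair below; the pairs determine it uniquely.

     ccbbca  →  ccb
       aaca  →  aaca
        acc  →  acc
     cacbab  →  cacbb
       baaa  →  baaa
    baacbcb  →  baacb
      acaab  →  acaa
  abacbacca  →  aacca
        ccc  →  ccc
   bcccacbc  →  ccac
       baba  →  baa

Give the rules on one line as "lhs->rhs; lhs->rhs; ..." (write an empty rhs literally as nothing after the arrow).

  | ccbbca => ccba => ccb
  | aaca
  | acc
  | cacbab => cacbb

ab->a; bc->; cba->cb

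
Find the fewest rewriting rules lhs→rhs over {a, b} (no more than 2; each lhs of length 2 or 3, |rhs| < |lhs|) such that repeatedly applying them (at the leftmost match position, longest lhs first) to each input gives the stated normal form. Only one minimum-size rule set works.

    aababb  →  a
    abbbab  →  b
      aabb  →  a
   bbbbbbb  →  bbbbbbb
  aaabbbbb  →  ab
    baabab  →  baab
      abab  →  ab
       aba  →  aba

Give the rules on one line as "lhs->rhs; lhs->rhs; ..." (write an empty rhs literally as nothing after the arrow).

  | aababb => aabb => a
  | abbbab => bab => b
  | aabb => a
  | bbbbbbb

abb->; bab->b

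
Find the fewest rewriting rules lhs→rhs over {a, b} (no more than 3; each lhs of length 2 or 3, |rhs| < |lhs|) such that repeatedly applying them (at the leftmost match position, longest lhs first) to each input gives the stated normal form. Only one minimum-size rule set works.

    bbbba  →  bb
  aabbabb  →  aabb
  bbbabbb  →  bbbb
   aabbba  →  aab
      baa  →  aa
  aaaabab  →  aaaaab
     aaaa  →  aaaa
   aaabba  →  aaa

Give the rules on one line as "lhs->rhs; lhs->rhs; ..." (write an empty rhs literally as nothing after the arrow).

  | bbbba => bb
  | aabbabb => aabb
  | bbbabbb => bbbb
  | aabbba => aab

ba->a; bba->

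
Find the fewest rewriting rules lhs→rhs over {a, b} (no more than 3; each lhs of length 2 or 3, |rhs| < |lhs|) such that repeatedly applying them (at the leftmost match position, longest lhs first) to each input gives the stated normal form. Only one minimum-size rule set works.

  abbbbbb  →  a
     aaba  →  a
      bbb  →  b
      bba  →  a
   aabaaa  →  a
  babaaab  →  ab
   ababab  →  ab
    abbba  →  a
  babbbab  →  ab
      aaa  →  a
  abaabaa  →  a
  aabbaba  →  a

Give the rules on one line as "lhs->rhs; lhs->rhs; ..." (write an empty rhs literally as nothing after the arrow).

aa->a; ba->a; bb->

  | abbbbbb => abbbb => abb => a
  | aaba => aba => aa => a
  | bbb => b
  | bba => a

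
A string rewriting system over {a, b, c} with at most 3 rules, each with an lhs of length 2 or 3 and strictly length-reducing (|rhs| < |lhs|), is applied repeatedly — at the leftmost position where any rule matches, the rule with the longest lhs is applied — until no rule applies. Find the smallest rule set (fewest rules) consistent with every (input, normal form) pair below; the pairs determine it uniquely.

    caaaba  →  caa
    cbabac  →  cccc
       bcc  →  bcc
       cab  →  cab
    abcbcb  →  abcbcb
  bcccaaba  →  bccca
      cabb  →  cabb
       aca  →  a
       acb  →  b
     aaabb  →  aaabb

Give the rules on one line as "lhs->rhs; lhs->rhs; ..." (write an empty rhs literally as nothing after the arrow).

  | caaaba => caaac => caa
  | cbabac => ccbac => cccc
  | bcc
  | cab

ac->; ba->c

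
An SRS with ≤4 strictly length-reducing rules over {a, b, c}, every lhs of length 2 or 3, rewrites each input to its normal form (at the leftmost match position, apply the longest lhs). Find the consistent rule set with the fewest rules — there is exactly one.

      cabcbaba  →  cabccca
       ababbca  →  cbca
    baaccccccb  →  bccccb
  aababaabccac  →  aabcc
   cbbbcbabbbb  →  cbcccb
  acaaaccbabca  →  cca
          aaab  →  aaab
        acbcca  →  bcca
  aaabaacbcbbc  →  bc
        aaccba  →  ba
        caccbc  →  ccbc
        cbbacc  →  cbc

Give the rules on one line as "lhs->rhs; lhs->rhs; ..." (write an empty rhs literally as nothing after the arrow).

  | cabcbaba => cabccca
  | ababbca => accbca => cbca
  | baaccccccb => bacccccb => bccccb
  | aababaabccac => aaccaabccac => acaabccac => aabccac => aabcc

ac->; bab->cc; bb->b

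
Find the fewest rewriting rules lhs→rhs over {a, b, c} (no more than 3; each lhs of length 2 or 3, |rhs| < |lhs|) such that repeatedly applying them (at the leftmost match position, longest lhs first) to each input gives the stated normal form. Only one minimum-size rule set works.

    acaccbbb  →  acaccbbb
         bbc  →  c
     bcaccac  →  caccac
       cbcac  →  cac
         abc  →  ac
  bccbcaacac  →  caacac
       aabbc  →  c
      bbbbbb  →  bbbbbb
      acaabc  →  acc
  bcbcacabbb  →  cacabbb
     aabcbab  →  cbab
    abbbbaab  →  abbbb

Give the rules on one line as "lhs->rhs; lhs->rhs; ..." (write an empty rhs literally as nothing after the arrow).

aab->; bc->c; cbc->bc

  | acaccbbb
  | bbc => bc => c
  | bcaccac => caccac
  | cbcac => bcac => cac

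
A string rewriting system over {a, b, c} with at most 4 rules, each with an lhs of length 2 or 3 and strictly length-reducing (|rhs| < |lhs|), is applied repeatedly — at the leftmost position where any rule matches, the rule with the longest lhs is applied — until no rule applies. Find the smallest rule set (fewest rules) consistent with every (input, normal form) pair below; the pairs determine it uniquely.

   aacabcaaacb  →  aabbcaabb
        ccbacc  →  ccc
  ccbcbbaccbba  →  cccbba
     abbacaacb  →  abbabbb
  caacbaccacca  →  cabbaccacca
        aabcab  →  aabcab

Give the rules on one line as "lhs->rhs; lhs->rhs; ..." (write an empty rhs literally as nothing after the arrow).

  | aacabcaaacb => aabbcaaacb => aabbcaabb
  | ccbacc => ccc
  | ccbcbbaccbba => ccbaccbba => cccbba
  | abbacaacb => abbabacb => abbabbb

aca->ab; acb->bb; bcb->; cba->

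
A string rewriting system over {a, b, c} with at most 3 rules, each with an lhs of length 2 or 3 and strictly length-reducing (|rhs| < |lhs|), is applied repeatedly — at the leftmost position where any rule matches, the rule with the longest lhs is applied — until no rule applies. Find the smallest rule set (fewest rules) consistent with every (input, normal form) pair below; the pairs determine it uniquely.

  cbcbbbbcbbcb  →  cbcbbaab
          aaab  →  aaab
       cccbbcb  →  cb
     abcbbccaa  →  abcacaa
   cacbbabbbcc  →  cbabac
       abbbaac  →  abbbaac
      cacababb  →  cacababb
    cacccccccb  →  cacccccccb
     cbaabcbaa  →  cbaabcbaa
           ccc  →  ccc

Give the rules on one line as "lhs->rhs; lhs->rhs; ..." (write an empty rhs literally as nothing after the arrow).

acb->; bbc->a; cca->

  | cbcbbbbcbbcb => cbcbbabbcb => cbcbbaab
  | aaab
  | cccbbcb => cccab => cb
  | abcbbccaa => abcacaa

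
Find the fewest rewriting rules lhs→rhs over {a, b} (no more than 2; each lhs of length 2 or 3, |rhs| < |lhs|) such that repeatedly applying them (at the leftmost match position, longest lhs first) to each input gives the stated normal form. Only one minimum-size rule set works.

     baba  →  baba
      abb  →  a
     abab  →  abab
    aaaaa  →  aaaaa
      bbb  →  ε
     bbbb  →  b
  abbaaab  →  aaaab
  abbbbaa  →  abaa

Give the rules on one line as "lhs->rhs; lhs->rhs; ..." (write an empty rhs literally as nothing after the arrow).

bb->; bbb->

  | baba
  | abb => a
  | abab
  | aaaaa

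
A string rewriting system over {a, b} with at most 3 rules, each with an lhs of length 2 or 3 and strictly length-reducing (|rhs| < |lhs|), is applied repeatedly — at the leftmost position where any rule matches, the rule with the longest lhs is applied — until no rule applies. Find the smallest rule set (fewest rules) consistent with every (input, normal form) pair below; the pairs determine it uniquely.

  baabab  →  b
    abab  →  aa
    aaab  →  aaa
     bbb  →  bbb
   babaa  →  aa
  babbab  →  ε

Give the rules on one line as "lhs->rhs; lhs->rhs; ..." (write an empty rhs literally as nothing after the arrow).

ab->a; baa->b; bab->

  | baabab => bbab => b
  | abab => aab => aa
  | aaab => aaa
  | bbb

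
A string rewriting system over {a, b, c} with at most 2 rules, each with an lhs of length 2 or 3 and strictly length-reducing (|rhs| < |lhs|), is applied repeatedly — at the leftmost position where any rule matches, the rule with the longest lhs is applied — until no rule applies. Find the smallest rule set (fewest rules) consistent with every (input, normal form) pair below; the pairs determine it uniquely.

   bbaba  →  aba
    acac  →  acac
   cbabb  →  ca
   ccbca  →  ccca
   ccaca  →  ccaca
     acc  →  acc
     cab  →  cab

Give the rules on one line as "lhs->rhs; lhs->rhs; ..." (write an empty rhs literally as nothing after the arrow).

  | bbaba => aba
  | acac
  | cbabb => cabb => ca
  | ccbca => ccca

bb->; cb->c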